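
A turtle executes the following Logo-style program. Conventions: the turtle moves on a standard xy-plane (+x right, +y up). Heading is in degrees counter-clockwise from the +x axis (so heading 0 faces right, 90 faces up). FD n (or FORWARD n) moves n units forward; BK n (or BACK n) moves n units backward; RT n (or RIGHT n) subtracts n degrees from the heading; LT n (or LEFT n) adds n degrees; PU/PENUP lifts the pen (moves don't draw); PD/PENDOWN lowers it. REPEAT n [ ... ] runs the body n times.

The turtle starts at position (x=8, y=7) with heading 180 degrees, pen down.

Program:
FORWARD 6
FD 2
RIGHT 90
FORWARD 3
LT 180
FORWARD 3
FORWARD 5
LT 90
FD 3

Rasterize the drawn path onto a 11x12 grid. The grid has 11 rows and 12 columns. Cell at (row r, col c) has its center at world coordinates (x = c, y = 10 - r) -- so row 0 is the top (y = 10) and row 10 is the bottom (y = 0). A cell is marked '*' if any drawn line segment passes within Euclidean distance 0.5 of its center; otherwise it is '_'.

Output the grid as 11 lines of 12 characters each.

Answer: *___________
*___________
*___________
*********___
*___________
*___________
*___________
*___________
****________
____________
____________

Derivation:
Segment 0: (8,7) -> (2,7)
Segment 1: (2,7) -> (0,7)
Segment 2: (0,7) -> (0,10)
Segment 3: (0,10) -> (-0,7)
Segment 4: (-0,7) -> (-0,2)
Segment 5: (-0,2) -> (3,2)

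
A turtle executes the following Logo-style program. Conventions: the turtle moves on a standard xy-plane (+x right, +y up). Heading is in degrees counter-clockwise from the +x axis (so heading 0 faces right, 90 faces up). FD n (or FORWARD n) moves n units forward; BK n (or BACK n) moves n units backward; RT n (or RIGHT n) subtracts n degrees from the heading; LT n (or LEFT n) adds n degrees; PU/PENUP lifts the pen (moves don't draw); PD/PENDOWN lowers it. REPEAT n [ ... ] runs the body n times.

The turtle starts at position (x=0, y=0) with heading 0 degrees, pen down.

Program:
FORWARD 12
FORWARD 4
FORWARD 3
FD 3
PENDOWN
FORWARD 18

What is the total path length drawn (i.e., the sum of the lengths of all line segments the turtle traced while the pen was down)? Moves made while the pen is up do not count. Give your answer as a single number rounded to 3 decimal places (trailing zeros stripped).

Executing turtle program step by step:
Start: pos=(0,0), heading=0, pen down
FD 12: (0,0) -> (12,0) [heading=0, draw]
FD 4: (12,0) -> (16,0) [heading=0, draw]
FD 3: (16,0) -> (19,0) [heading=0, draw]
FD 3: (19,0) -> (22,0) [heading=0, draw]
PD: pen down
FD 18: (22,0) -> (40,0) [heading=0, draw]
Final: pos=(40,0), heading=0, 5 segment(s) drawn

Segment lengths:
  seg 1: (0,0) -> (12,0), length = 12
  seg 2: (12,0) -> (16,0), length = 4
  seg 3: (16,0) -> (19,0), length = 3
  seg 4: (19,0) -> (22,0), length = 3
  seg 5: (22,0) -> (40,0), length = 18
Total = 40

Answer: 40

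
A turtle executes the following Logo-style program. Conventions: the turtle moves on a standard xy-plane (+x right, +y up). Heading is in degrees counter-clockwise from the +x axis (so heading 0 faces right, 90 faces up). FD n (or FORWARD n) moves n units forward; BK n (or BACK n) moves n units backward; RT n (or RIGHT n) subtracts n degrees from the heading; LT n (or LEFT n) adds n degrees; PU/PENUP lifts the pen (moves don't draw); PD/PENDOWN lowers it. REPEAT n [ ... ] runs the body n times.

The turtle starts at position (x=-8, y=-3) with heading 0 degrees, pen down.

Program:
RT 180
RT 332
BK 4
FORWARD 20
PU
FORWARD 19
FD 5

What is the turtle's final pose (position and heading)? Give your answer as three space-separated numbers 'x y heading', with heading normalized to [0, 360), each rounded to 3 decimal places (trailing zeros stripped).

Executing turtle program step by step:
Start: pos=(-8,-3), heading=0, pen down
RT 180: heading 0 -> 180
RT 332: heading 180 -> 208
BK 4: (-8,-3) -> (-4.468,-1.122) [heading=208, draw]
FD 20: (-4.468,-1.122) -> (-22.127,-10.512) [heading=208, draw]
PU: pen up
FD 19: (-22.127,-10.512) -> (-38.903,-19.432) [heading=208, move]
FD 5: (-38.903,-19.432) -> (-43.318,-21.779) [heading=208, move]
Final: pos=(-43.318,-21.779), heading=208, 2 segment(s) drawn

Answer: -43.318 -21.779 208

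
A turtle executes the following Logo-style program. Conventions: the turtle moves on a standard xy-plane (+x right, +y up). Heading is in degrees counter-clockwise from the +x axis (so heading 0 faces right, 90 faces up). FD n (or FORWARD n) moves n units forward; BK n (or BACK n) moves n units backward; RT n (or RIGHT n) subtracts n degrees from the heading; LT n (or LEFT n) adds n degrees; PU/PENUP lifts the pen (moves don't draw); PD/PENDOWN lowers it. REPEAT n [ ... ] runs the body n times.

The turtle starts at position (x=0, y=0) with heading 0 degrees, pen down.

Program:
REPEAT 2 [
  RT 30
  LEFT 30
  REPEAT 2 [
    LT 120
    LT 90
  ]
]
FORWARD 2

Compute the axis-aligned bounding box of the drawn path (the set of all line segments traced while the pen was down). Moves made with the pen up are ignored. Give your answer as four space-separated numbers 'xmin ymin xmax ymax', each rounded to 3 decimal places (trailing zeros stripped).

Answer: -1 0 0 1.732

Derivation:
Executing turtle program step by step:
Start: pos=(0,0), heading=0, pen down
REPEAT 2 [
  -- iteration 1/2 --
  RT 30: heading 0 -> 330
  LT 30: heading 330 -> 0
  REPEAT 2 [
    -- iteration 1/2 --
    LT 120: heading 0 -> 120
    LT 90: heading 120 -> 210
    -- iteration 2/2 --
    LT 120: heading 210 -> 330
    LT 90: heading 330 -> 60
  ]
  -- iteration 2/2 --
  RT 30: heading 60 -> 30
  LT 30: heading 30 -> 60
  REPEAT 2 [
    -- iteration 1/2 --
    LT 120: heading 60 -> 180
    LT 90: heading 180 -> 270
    -- iteration 2/2 --
    LT 120: heading 270 -> 30
    LT 90: heading 30 -> 120
  ]
]
FD 2: (0,0) -> (-1,1.732) [heading=120, draw]
Final: pos=(-1,1.732), heading=120, 1 segment(s) drawn

Segment endpoints: x in {-1, 0}, y in {0, 1.732}
xmin=-1, ymin=0, xmax=0, ymax=1.732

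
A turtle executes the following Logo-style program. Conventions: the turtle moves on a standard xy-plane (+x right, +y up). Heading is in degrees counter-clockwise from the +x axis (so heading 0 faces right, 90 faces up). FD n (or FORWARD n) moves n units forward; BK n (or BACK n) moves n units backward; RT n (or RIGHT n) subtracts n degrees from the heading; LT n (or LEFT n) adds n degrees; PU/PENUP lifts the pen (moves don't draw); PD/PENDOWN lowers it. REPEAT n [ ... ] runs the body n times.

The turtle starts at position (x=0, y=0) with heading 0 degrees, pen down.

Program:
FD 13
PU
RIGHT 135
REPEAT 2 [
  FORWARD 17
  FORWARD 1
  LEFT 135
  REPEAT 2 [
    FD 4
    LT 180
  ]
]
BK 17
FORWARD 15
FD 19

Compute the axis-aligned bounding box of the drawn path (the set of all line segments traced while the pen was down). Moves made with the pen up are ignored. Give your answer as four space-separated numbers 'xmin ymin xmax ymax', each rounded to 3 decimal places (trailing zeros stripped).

Answer: 0 0 13 0

Derivation:
Executing turtle program step by step:
Start: pos=(0,0), heading=0, pen down
FD 13: (0,0) -> (13,0) [heading=0, draw]
PU: pen up
RT 135: heading 0 -> 225
REPEAT 2 [
  -- iteration 1/2 --
  FD 17: (13,0) -> (0.979,-12.021) [heading=225, move]
  FD 1: (0.979,-12.021) -> (0.272,-12.728) [heading=225, move]
  LT 135: heading 225 -> 0
  REPEAT 2 [
    -- iteration 1/2 --
    FD 4: (0.272,-12.728) -> (4.272,-12.728) [heading=0, move]
    LT 180: heading 0 -> 180
    -- iteration 2/2 --
    FD 4: (4.272,-12.728) -> (0.272,-12.728) [heading=180, move]
    LT 180: heading 180 -> 0
  ]
  -- iteration 2/2 --
  FD 17: (0.272,-12.728) -> (17.272,-12.728) [heading=0, move]
  FD 1: (17.272,-12.728) -> (18.272,-12.728) [heading=0, move]
  LT 135: heading 0 -> 135
  REPEAT 2 [
    -- iteration 1/2 --
    FD 4: (18.272,-12.728) -> (15.444,-9.899) [heading=135, move]
    LT 180: heading 135 -> 315
    -- iteration 2/2 --
    FD 4: (15.444,-9.899) -> (18.272,-12.728) [heading=315, move]
    LT 180: heading 315 -> 135
  ]
]
BK 17: (18.272,-12.728) -> (30.293,-24.749) [heading=135, move]
FD 15: (30.293,-24.749) -> (19.686,-14.142) [heading=135, move]
FD 19: (19.686,-14.142) -> (6.251,-0.707) [heading=135, move]
Final: pos=(6.251,-0.707), heading=135, 1 segment(s) drawn

Segment endpoints: x in {0, 13}, y in {0}
xmin=0, ymin=0, xmax=13, ymax=0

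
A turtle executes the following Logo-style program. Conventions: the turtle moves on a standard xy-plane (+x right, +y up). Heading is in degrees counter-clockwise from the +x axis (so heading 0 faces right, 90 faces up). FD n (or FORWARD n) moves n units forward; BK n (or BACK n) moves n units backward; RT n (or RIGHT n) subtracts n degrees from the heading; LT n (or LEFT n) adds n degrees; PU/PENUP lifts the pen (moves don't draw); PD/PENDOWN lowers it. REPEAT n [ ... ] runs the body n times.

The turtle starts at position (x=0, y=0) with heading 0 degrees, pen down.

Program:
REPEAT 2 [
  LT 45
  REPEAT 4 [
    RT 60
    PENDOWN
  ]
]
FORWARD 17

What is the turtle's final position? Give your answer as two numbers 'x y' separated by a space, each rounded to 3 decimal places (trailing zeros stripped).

Executing turtle program step by step:
Start: pos=(0,0), heading=0, pen down
REPEAT 2 [
  -- iteration 1/2 --
  LT 45: heading 0 -> 45
  REPEAT 4 [
    -- iteration 1/4 --
    RT 60: heading 45 -> 345
    PD: pen down
    -- iteration 2/4 --
    RT 60: heading 345 -> 285
    PD: pen down
    -- iteration 3/4 --
    RT 60: heading 285 -> 225
    PD: pen down
    -- iteration 4/4 --
    RT 60: heading 225 -> 165
    PD: pen down
  ]
  -- iteration 2/2 --
  LT 45: heading 165 -> 210
  REPEAT 4 [
    -- iteration 1/4 --
    RT 60: heading 210 -> 150
    PD: pen down
    -- iteration 2/4 --
    RT 60: heading 150 -> 90
    PD: pen down
    -- iteration 3/4 --
    RT 60: heading 90 -> 30
    PD: pen down
    -- iteration 4/4 --
    RT 60: heading 30 -> 330
    PD: pen down
  ]
]
FD 17: (0,0) -> (14.722,-8.5) [heading=330, draw]
Final: pos=(14.722,-8.5), heading=330, 1 segment(s) drawn

Answer: 14.722 -8.5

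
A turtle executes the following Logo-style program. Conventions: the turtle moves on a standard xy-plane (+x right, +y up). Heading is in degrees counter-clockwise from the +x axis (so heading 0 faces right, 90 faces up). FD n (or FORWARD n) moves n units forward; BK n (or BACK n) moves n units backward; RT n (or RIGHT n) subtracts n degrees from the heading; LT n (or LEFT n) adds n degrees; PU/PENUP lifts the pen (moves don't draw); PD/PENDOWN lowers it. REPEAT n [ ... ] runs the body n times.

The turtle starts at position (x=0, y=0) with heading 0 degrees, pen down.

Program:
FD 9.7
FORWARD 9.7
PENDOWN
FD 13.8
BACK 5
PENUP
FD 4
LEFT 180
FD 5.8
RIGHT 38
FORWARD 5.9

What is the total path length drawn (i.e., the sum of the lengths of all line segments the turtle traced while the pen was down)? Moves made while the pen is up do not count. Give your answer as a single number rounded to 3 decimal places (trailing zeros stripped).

Answer: 38.2

Derivation:
Executing turtle program step by step:
Start: pos=(0,0), heading=0, pen down
FD 9.7: (0,0) -> (9.7,0) [heading=0, draw]
FD 9.7: (9.7,0) -> (19.4,0) [heading=0, draw]
PD: pen down
FD 13.8: (19.4,0) -> (33.2,0) [heading=0, draw]
BK 5: (33.2,0) -> (28.2,0) [heading=0, draw]
PU: pen up
FD 4: (28.2,0) -> (32.2,0) [heading=0, move]
LT 180: heading 0 -> 180
FD 5.8: (32.2,0) -> (26.4,0) [heading=180, move]
RT 38: heading 180 -> 142
FD 5.9: (26.4,0) -> (21.751,3.632) [heading=142, move]
Final: pos=(21.751,3.632), heading=142, 4 segment(s) drawn

Segment lengths:
  seg 1: (0,0) -> (9.7,0), length = 9.7
  seg 2: (9.7,0) -> (19.4,0), length = 9.7
  seg 3: (19.4,0) -> (33.2,0), length = 13.8
  seg 4: (33.2,0) -> (28.2,0), length = 5
Total = 38.2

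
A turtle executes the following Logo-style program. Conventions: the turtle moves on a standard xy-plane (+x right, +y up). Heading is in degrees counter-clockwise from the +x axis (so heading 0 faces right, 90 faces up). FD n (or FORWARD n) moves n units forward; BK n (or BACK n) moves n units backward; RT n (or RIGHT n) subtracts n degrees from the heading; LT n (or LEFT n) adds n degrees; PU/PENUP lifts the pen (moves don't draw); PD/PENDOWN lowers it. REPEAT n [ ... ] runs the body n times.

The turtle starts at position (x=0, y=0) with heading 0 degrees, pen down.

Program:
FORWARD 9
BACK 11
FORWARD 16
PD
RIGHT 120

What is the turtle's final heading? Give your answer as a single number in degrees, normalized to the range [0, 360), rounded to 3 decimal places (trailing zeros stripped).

Answer: 240

Derivation:
Executing turtle program step by step:
Start: pos=(0,0), heading=0, pen down
FD 9: (0,0) -> (9,0) [heading=0, draw]
BK 11: (9,0) -> (-2,0) [heading=0, draw]
FD 16: (-2,0) -> (14,0) [heading=0, draw]
PD: pen down
RT 120: heading 0 -> 240
Final: pos=(14,0), heading=240, 3 segment(s) drawn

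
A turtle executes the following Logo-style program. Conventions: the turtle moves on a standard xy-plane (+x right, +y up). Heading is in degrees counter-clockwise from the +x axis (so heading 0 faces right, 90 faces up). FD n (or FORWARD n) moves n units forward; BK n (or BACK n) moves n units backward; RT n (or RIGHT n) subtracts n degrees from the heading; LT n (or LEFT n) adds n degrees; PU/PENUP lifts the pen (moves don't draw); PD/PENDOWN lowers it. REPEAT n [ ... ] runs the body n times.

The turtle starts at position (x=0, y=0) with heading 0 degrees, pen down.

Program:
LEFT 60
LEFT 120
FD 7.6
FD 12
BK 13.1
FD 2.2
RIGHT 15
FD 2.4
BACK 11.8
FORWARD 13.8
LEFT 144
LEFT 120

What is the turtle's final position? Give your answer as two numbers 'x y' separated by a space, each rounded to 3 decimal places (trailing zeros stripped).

Executing turtle program step by step:
Start: pos=(0,0), heading=0, pen down
LT 60: heading 0 -> 60
LT 120: heading 60 -> 180
FD 7.6: (0,0) -> (-7.6,0) [heading=180, draw]
FD 12: (-7.6,0) -> (-19.6,0) [heading=180, draw]
BK 13.1: (-19.6,0) -> (-6.5,0) [heading=180, draw]
FD 2.2: (-6.5,0) -> (-8.7,0) [heading=180, draw]
RT 15: heading 180 -> 165
FD 2.4: (-8.7,0) -> (-11.018,0.621) [heading=165, draw]
BK 11.8: (-11.018,0.621) -> (0.38,-2.433) [heading=165, draw]
FD 13.8: (0.38,-2.433) -> (-12.95,1.139) [heading=165, draw]
LT 144: heading 165 -> 309
LT 120: heading 309 -> 69
Final: pos=(-12.95,1.139), heading=69, 7 segment(s) drawn

Answer: -12.95 1.139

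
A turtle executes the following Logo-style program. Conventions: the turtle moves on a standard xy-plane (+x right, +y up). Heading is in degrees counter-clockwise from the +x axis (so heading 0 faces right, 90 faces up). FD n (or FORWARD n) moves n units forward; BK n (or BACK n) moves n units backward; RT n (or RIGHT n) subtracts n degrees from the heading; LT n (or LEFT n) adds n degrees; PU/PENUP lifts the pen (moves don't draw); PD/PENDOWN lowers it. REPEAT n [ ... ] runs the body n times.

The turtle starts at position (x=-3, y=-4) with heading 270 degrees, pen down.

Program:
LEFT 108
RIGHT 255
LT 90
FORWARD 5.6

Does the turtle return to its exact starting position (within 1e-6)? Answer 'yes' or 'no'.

Executing turtle program step by step:
Start: pos=(-3,-4), heading=270, pen down
LT 108: heading 270 -> 18
RT 255: heading 18 -> 123
LT 90: heading 123 -> 213
FD 5.6: (-3,-4) -> (-7.697,-7.05) [heading=213, draw]
Final: pos=(-7.697,-7.05), heading=213, 1 segment(s) drawn

Start position: (-3, -4)
Final position: (-7.697, -7.05)
Distance = 5.6; >= 1e-6 -> NOT closed

Answer: no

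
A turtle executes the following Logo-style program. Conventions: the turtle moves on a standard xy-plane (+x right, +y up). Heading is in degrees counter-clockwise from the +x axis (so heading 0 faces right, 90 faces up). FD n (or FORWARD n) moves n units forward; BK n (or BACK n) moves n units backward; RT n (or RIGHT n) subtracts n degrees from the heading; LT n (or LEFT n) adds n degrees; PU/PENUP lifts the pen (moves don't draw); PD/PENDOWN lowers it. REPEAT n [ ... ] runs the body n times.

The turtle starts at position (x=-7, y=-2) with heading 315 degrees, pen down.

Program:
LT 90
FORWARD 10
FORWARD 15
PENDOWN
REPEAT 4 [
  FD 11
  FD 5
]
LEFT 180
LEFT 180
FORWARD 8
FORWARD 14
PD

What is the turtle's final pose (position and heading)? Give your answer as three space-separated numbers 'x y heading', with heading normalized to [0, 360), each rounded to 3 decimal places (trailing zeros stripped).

Executing turtle program step by step:
Start: pos=(-7,-2), heading=315, pen down
LT 90: heading 315 -> 45
FD 10: (-7,-2) -> (0.071,5.071) [heading=45, draw]
FD 15: (0.071,5.071) -> (10.678,15.678) [heading=45, draw]
PD: pen down
REPEAT 4 [
  -- iteration 1/4 --
  FD 11: (10.678,15.678) -> (18.456,23.456) [heading=45, draw]
  FD 5: (18.456,23.456) -> (21.991,26.991) [heading=45, draw]
  -- iteration 2/4 --
  FD 11: (21.991,26.991) -> (29.77,34.77) [heading=45, draw]
  FD 5: (29.77,34.77) -> (33.305,38.305) [heading=45, draw]
  -- iteration 3/4 --
  FD 11: (33.305,38.305) -> (41.083,46.083) [heading=45, draw]
  FD 5: (41.083,46.083) -> (44.619,49.619) [heading=45, draw]
  -- iteration 4/4 --
  FD 11: (44.619,49.619) -> (52.397,57.397) [heading=45, draw]
  FD 5: (52.397,57.397) -> (55.933,60.933) [heading=45, draw]
]
LT 180: heading 45 -> 225
LT 180: heading 225 -> 45
FD 8: (55.933,60.933) -> (61.589,66.589) [heading=45, draw]
FD 14: (61.589,66.589) -> (71.489,76.489) [heading=45, draw]
PD: pen down
Final: pos=(71.489,76.489), heading=45, 12 segment(s) drawn

Answer: 71.489 76.489 45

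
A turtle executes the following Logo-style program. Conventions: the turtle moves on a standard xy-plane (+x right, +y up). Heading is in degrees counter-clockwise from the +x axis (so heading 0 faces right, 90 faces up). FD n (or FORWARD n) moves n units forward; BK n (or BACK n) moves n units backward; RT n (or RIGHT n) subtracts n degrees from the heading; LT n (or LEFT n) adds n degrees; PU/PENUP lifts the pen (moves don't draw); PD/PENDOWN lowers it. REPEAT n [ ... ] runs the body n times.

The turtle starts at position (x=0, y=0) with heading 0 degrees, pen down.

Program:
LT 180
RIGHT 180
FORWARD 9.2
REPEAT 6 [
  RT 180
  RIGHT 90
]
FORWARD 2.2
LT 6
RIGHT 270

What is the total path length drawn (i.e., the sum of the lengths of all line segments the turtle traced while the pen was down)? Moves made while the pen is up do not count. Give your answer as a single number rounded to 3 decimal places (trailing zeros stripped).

Executing turtle program step by step:
Start: pos=(0,0), heading=0, pen down
LT 180: heading 0 -> 180
RT 180: heading 180 -> 0
FD 9.2: (0,0) -> (9.2,0) [heading=0, draw]
REPEAT 6 [
  -- iteration 1/6 --
  RT 180: heading 0 -> 180
  RT 90: heading 180 -> 90
  -- iteration 2/6 --
  RT 180: heading 90 -> 270
  RT 90: heading 270 -> 180
  -- iteration 3/6 --
  RT 180: heading 180 -> 0
  RT 90: heading 0 -> 270
  -- iteration 4/6 --
  RT 180: heading 270 -> 90
  RT 90: heading 90 -> 0
  -- iteration 5/6 --
  RT 180: heading 0 -> 180
  RT 90: heading 180 -> 90
  -- iteration 6/6 --
  RT 180: heading 90 -> 270
  RT 90: heading 270 -> 180
]
FD 2.2: (9.2,0) -> (7,0) [heading=180, draw]
LT 6: heading 180 -> 186
RT 270: heading 186 -> 276
Final: pos=(7,0), heading=276, 2 segment(s) drawn

Segment lengths:
  seg 1: (0,0) -> (9.2,0), length = 9.2
  seg 2: (9.2,0) -> (7,0), length = 2.2
Total = 11.4

Answer: 11.4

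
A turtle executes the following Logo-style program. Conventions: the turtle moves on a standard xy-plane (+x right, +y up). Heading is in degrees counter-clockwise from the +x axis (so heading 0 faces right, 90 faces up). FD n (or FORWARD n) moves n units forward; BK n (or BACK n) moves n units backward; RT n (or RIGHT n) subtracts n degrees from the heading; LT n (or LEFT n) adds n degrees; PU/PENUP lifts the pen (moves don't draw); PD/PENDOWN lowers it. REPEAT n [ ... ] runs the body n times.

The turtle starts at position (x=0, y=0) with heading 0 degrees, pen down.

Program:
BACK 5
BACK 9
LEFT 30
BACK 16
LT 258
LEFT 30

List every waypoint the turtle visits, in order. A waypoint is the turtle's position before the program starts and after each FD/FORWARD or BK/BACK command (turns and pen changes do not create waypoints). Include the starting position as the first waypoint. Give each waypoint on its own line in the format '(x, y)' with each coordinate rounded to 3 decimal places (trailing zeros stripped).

Executing turtle program step by step:
Start: pos=(0,0), heading=0, pen down
BK 5: (0,0) -> (-5,0) [heading=0, draw]
BK 9: (-5,0) -> (-14,0) [heading=0, draw]
LT 30: heading 0 -> 30
BK 16: (-14,0) -> (-27.856,-8) [heading=30, draw]
LT 258: heading 30 -> 288
LT 30: heading 288 -> 318
Final: pos=(-27.856,-8), heading=318, 3 segment(s) drawn
Waypoints (4 total):
(0, 0)
(-5, 0)
(-14, 0)
(-27.856, -8)

Answer: (0, 0)
(-5, 0)
(-14, 0)
(-27.856, -8)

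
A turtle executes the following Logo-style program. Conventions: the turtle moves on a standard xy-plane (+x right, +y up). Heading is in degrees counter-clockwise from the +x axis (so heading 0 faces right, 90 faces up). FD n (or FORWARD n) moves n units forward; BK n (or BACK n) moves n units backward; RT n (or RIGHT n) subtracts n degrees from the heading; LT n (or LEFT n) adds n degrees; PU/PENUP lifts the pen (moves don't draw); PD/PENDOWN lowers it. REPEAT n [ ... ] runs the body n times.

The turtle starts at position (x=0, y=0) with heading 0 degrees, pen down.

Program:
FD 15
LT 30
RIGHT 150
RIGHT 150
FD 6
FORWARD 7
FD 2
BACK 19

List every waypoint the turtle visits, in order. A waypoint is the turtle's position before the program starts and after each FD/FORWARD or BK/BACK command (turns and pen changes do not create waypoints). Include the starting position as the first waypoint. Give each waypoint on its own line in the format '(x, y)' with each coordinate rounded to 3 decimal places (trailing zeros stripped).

Answer: (0, 0)
(15, 0)
(15, 6)
(15, 13)
(15, 15)
(15, -4)

Derivation:
Executing turtle program step by step:
Start: pos=(0,0), heading=0, pen down
FD 15: (0,0) -> (15,0) [heading=0, draw]
LT 30: heading 0 -> 30
RT 150: heading 30 -> 240
RT 150: heading 240 -> 90
FD 6: (15,0) -> (15,6) [heading=90, draw]
FD 7: (15,6) -> (15,13) [heading=90, draw]
FD 2: (15,13) -> (15,15) [heading=90, draw]
BK 19: (15,15) -> (15,-4) [heading=90, draw]
Final: pos=(15,-4), heading=90, 5 segment(s) drawn
Waypoints (6 total):
(0, 0)
(15, 0)
(15, 6)
(15, 13)
(15, 15)
(15, -4)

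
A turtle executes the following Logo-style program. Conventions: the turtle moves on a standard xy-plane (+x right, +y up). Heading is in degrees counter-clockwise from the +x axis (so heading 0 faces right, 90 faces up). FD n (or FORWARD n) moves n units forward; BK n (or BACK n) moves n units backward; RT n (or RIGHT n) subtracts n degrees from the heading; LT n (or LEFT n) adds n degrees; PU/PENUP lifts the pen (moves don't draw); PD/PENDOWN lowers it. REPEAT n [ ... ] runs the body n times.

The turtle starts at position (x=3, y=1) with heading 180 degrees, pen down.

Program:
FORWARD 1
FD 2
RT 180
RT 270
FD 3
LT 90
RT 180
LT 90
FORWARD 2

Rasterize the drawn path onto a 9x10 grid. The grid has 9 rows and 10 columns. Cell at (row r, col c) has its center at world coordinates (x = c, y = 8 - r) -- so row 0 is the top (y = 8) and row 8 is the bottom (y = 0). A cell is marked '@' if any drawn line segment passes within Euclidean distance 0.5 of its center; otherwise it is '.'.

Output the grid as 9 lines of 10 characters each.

Segment 0: (3,1) -> (2,1)
Segment 1: (2,1) -> (0,1)
Segment 2: (0,1) -> (-0,4)
Segment 3: (-0,4) -> (-0,6)

Answer: ..........
..........
@.........
@.........
@.........
@.........
@.........
@@@@......
..........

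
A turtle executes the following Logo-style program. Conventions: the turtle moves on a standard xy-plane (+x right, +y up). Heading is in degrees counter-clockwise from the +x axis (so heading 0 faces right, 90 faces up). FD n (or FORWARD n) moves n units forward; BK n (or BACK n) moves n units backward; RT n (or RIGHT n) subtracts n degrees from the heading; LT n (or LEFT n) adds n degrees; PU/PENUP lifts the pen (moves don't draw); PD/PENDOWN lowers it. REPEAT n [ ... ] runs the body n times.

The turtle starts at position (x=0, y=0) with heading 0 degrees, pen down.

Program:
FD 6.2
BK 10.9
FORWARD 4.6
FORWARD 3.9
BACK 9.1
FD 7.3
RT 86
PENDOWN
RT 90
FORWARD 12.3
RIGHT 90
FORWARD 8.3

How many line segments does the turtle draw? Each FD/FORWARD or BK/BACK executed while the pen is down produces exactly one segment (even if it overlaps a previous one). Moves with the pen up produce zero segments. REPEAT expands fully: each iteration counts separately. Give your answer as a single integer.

Answer: 8

Derivation:
Executing turtle program step by step:
Start: pos=(0,0), heading=0, pen down
FD 6.2: (0,0) -> (6.2,0) [heading=0, draw]
BK 10.9: (6.2,0) -> (-4.7,0) [heading=0, draw]
FD 4.6: (-4.7,0) -> (-0.1,0) [heading=0, draw]
FD 3.9: (-0.1,0) -> (3.8,0) [heading=0, draw]
BK 9.1: (3.8,0) -> (-5.3,0) [heading=0, draw]
FD 7.3: (-5.3,0) -> (2,0) [heading=0, draw]
RT 86: heading 0 -> 274
PD: pen down
RT 90: heading 274 -> 184
FD 12.3: (2,0) -> (-10.27,-0.858) [heading=184, draw]
RT 90: heading 184 -> 94
FD 8.3: (-10.27,-0.858) -> (-10.849,7.422) [heading=94, draw]
Final: pos=(-10.849,7.422), heading=94, 8 segment(s) drawn
Segments drawn: 8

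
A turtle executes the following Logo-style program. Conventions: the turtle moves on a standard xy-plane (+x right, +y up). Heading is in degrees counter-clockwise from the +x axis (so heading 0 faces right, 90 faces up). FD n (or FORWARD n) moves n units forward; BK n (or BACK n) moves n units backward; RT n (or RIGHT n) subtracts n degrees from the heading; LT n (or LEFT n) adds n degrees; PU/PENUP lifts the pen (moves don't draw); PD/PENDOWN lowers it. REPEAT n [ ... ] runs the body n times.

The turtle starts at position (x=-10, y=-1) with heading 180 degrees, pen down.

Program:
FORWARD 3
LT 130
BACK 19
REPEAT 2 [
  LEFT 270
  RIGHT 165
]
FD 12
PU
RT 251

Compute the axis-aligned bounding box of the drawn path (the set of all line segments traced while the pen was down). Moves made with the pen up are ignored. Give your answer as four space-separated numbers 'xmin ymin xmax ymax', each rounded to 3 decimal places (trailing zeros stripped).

Answer: -36.489 -1 -10 17.659

Derivation:
Executing turtle program step by step:
Start: pos=(-10,-1), heading=180, pen down
FD 3: (-10,-1) -> (-13,-1) [heading=180, draw]
LT 130: heading 180 -> 310
BK 19: (-13,-1) -> (-25.213,13.555) [heading=310, draw]
REPEAT 2 [
  -- iteration 1/2 --
  LT 270: heading 310 -> 220
  RT 165: heading 220 -> 55
  -- iteration 2/2 --
  LT 270: heading 55 -> 325
  RT 165: heading 325 -> 160
]
FD 12: (-25.213,13.555) -> (-36.489,17.659) [heading=160, draw]
PU: pen up
RT 251: heading 160 -> 269
Final: pos=(-36.489,17.659), heading=269, 3 segment(s) drawn

Segment endpoints: x in {-36.489, -25.213, -13, -10}, y in {-1, -1, 13.555, 17.659}
xmin=-36.489, ymin=-1, xmax=-10, ymax=17.659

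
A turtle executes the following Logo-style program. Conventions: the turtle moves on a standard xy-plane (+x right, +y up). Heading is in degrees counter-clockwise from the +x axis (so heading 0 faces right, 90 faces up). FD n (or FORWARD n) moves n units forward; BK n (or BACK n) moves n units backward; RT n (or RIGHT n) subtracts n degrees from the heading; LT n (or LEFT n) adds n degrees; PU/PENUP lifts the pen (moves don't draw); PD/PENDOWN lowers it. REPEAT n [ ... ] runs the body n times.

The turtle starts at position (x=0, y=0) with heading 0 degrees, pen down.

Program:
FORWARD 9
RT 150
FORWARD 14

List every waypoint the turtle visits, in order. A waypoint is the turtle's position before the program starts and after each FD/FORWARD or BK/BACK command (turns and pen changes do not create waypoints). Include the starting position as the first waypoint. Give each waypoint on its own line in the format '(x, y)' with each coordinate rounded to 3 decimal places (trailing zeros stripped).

Executing turtle program step by step:
Start: pos=(0,0), heading=0, pen down
FD 9: (0,0) -> (9,0) [heading=0, draw]
RT 150: heading 0 -> 210
FD 14: (9,0) -> (-3.124,-7) [heading=210, draw]
Final: pos=(-3.124,-7), heading=210, 2 segment(s) drawn
Waypoints (3 total):
(0, 0)
(9, 0)
(-3.124, -7)

Answer: (0, 0)
(9, 0)
(-3.124, -7)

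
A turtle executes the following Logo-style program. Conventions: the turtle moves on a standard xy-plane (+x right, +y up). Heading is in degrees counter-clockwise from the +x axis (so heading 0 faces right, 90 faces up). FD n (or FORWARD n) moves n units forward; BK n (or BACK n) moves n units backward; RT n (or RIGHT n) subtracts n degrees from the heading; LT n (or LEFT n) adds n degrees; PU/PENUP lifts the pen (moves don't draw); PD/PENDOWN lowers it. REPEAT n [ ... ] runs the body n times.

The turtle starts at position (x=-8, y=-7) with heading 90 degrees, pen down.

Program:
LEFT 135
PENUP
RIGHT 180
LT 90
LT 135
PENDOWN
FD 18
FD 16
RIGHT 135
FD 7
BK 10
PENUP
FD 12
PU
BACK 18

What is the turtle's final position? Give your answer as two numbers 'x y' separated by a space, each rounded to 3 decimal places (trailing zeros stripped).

Answer: -1.636 -47.364

Derivation:
Executing turtle program step by step:
Start: pos=(-8,-7), heading=90, pen down
LT 135: heading 90 -> 225
PU: pen up
RT 180: heading 225 -> 45
LT 90: heading 45 -> 135
LT 135: heading 135 -> 270
PD: pen down
FD 18: (-8,-7) -> (-8,-25) [heading=270, draw]
FD 16: (-8,-25) -> (-8,-41) [heading=270, draw]
RT 135: heading 270 -> 135
FD 7: (-8,-41) -> (-12.95,-36.05) [heading=135, draw]
BK 10: (-12.95,-36.05) -> (-5.879,-43.121) [heading=135, draw]
PU: pen up
FD 12: (-5.879,-43.121) -> (-14.364,-34.636) [heading=135, move]
PU: pen up
BK 18: (-14.364,-34.636) -> (-1.636,-47.364) [heading=135, move]
Final: pos=(-1.636,-47.364), heading=135, 4 segment(s) drawn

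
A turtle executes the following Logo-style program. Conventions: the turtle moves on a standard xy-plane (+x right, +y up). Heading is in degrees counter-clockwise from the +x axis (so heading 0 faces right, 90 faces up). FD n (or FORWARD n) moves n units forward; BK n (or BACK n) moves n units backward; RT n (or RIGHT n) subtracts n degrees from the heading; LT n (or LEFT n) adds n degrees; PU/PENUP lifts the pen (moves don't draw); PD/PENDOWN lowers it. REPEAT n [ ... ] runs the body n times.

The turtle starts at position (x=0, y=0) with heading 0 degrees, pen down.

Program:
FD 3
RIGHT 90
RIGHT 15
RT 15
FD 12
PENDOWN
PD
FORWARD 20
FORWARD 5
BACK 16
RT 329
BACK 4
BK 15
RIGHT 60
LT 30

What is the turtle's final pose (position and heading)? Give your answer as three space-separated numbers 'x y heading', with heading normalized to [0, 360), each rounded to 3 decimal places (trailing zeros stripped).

Executing turtle program step by step:
Start: pos=(0,0), heading=0, pen down
FD 3: (0,0) -> (3,0) [heading=0, draw]
RT 90: heading 0 -> 270
RT 15: heading 270 -> 255
RT 15: heading 255 -> 240
FD 12: (3,0) -> (-3,-10.392) [heading=240, draw]
PD: pen down
PD: pen down
FD 20: (-3,-10.392) -> (-13,-27.713) [heading=240, draw]
FD 5: (-13,-27.713) -> (-15.5,-32.043) [heading=240, draw]
BK 16: (-15.5,-32.043) -> (-7.5,-18.187) [heading=240, draw]
RT 329: heading 240 -> 271
BK 4: (-7.5,-18.187) -> (-7.57,-14.187) [heading=271, draw]
BK 15: (-7.57,-14.187) -> (-7.832,0.811) [heading=271, draw]
RT 60: heading 271 -> 211
LT 30: heading 211 -> 241
Final: pos=(-7.832,0.811), heading=241, 7 segment(s) drawn

Answer: -7.832 0.811 241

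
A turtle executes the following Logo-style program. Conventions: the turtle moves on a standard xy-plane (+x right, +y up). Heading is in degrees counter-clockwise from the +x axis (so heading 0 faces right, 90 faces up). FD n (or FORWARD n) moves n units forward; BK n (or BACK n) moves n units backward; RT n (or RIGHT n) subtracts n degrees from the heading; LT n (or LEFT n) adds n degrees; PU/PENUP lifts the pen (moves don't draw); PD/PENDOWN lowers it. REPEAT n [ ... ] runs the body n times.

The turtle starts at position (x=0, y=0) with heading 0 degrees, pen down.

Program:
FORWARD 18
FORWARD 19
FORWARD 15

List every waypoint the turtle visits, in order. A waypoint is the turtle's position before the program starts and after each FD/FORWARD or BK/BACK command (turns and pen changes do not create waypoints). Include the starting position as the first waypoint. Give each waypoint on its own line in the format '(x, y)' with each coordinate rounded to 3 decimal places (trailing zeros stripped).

Answer: (0, 0)
(18, 0)
(37, 0)
(52, 0)

Derivation:
Executing turtle program step by step:
Start: pos=(0,0), heading=0, pen down
FD 18: (0,0) -> (18,0) [heading=0, draw]
FD 19: (18,0) -> (37,0) [heading=0, draw]
FD 15: (37,0) -> (52,0) [heading=0, draw]
Final: pos=(52,0), heading=0, 3 segment(s) drawn
Waypoints (4 total):
(0, 0)
(18, 0)
(37, 0)
(52, 0)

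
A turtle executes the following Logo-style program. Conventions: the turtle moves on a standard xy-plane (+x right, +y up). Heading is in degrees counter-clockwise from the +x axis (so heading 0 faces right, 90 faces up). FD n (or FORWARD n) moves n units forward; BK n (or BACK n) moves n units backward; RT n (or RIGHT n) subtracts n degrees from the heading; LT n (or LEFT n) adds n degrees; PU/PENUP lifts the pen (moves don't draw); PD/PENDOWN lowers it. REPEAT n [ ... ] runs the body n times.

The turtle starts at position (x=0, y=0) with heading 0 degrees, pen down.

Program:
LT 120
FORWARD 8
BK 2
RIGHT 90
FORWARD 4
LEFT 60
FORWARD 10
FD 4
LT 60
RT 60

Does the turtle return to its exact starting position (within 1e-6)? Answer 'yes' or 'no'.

Answer: no

Derivation:
Executing turtle program step by step:
Start: pos=(0,0), heading=0, pen down
LT 120: heading 0 -> 120
FD 8: (0,0) -> (-4,6.928) [heading=120, draw]
BK 2: (-4,6.928) -> (-3,5.196) [heading=120, draw]
RT 90: heading 120 -> 30
FD 4: (-3,5.196) -> (0.464,7.196) [heading=30, draw]
LT 60: heading 30 -> 90
FD 10: (0.464,7.196) -> (0.464,17.196) [heading=90, draw]
FD 4: (0.464,17.196) -> (0.464,21.196) [heading=90, draw]
LT 60: heading 90 -> 150
RT 60: heading 150 -> 90
Final: pos=(0.464,21.196), heading=90, 5 segment(s) drawn

Start position: (0, 0)
Final position: (0.464, 21.196)
Distance = 21.201; >= 1e-6 -> NOT closed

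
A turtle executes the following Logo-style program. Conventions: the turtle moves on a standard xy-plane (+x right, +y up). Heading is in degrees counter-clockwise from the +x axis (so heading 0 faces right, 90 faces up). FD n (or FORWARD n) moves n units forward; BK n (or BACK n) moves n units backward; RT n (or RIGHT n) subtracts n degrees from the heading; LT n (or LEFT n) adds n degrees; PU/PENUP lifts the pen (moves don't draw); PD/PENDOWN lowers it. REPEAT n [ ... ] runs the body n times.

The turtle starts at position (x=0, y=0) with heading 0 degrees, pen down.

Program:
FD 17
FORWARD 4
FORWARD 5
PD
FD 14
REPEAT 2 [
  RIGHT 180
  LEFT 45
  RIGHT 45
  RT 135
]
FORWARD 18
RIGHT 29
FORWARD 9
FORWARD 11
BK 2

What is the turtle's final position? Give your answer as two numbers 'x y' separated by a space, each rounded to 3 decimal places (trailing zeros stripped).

Answer: 48.727 33.743

Derivation:
Executing turtle program step by step:
Start: pos=(0,0), heading=0, pen down
FD 17: (0,0) -> (17,0) [heading=0, draw]
FD 4: (17,0) -> (21,0) [heading=0, draw]
FD 5: (21,0) -> (26,0) [heading=0, draw]
PD: pen down
FD 14: (26,0) -> (40,0) [heading=0, draw]
REPEAT 2 [
  -- iteration 1/2 --
  RT 180: heading 0 -> 180
  LT 45: heading 180 -> 225
  RT 45: heading 225 -> 180
  RT 135: heading 180 -> 45
  -- iteration 2/2 --
  RT 180: heading 45 -> 225
  LT 45: heading 225 -> 270
  RT 45: heading 270 -> 225
  RT 135: heading 225 -> 90
]
FD 18: (40,0) -> (40,18) [heading=90, draw]
RT 29: heading 90 -> 61
FD 9: (40,18) -> (44.363,25.872) [heading=61, draw]
FD 11: (44.363,25.872) -> (49.696,35.492) [heading=61, draw]
BK 2: (49.696,35.492) -> (48.727,33.743) [heading=61, draw]
Final: pos=(48.727,33.743), heading=61, 8 segment(s) drawn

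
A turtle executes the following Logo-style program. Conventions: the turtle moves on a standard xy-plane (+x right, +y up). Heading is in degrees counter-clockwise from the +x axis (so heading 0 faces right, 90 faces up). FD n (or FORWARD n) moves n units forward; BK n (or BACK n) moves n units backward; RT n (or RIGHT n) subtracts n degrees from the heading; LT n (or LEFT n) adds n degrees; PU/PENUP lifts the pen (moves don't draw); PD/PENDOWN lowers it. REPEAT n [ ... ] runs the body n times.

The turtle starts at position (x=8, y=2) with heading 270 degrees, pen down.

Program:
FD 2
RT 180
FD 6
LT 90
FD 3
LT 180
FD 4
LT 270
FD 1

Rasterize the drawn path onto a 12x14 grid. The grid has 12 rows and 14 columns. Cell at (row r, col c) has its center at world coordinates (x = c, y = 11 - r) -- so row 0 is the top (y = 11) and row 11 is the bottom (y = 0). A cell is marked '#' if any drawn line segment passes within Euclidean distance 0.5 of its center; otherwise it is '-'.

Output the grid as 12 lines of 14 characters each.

Answer: --------------
--------------
--------------
--------------
--------------
-----#####----
--------##----
--------#-----
--------#-----
--------#-----
--------#-----
--------#-----

Derivation:
Segment 0: (8,2) -> (8,0)
Segment 1: (8,0) -> (8,6)
Segment 2: (8,6) -> (5,6)
Segment 3: (5,6) -> (9,6)
Segment 4: (9,6) -> (9,5)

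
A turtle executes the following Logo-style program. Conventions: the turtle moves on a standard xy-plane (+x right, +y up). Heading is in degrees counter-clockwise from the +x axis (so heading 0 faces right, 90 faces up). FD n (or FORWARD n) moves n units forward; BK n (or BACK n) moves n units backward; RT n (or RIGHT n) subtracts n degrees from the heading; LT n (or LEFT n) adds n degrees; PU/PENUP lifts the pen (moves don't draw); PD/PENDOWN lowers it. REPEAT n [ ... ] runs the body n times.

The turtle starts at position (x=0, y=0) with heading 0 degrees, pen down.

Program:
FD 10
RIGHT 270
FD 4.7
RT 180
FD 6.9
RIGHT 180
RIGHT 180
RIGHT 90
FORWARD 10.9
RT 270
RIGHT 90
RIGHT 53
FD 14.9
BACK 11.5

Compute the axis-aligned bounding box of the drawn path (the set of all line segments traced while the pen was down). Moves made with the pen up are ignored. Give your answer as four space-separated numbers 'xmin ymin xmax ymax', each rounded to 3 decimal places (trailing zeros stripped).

Answer: -9.867 -2.2 10 9.7

Derivation:
Executing turtle program step by step:
Start: pos=(0,0), heading=0, pen down
FD 10: (0,0) -> (10,0) [heading=0, draw]
RT 270: heading 0 -> 90
FD 4.7: (10,0) -> (10,4.7) [heading=90, draw]
RT 180: heading 90 -> 270
FD 6.9: (10,4.7) -> (10,-2.2) [heading=270, draw]
RT 180: heading 270 -> 90
RT 180: heading 90 -> 270
RT 90: heading 270 -> 180
FD 10.9: (10,-2.2) -> (-0.9,-2.2) [heading=180, draw]
RT 270: heading 180 -> 270
RT 90: heading 270 -> 180
RT 53: heading 180 -> 127
FD 14.9: (-0.9,-2.2) -> (-9.867,9.7) [heading=127, draw]
BK 11.5: (-9.867,9.7) -> (-2.946,0.515) [heading=127, draw]
Final: pos=(-2.946,0.515), heading=127, 6 segment(s) drawn

Segment endpoints: x in {-9.867, -2.946, -0.9, 0, 10, 10}, y in {-2.2, -2.2, 0, 0.515, 4.7, 9.7}
xmin=-9.867, ymin=-2.2, xmax=10, ymax=9.7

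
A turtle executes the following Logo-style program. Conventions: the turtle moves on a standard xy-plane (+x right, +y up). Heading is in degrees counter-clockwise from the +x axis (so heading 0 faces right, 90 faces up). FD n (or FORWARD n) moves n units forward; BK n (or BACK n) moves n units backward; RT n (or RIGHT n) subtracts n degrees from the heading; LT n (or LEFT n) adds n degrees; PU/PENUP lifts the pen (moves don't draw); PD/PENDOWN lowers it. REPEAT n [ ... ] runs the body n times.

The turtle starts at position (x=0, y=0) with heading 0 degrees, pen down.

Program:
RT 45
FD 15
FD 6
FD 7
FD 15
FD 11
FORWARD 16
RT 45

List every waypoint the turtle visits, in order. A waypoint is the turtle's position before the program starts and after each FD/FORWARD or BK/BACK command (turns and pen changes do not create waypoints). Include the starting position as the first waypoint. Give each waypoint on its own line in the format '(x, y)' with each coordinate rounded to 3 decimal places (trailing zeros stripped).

Answer: (0, 0)
(10.607, -10.607)
(14.849, -14.849)
(19.799, -19.799)
(30.406, -30.406)
(38.184, -38.184)
(49.497, -49.497)

Derivation:
Executing turtle program step by step:
Start: pos=(0,0), heading=0, pen down
RT 45: heading 0 -> 315
FD 15: (0,0) -> (10.607,-10.607) [heading=315, draw]
FD 6: (10.607,-10.607) -> (14.849,-14.849) [heading=315, draw]
FD 7: (14.849,-14.849) -> (19.799,-19.799) [heading=315, draw]
FD 15: (19.799,-19.799) -> (30.406,-30.406) [heading=315, draw]
FD 11: (30.406,-30.406) -> (38.184,-38.184) [heading=315, draw]
FD 16: (38.184,-38.184) -> (49.497,-49.497) [heading=315, draw]
RT 45: heading 315 -> 270
Final: pos=(49.497,-49.497), heading=270, 6 segment(s) drawn
Waypoints (7 total):
(0, 0)
(10.607, -10.607)
(14.849, -14.849)
(19.799, -19.799)
(30.406, -30.406)
(38.184, -38.184)
(49.497, -49.497)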